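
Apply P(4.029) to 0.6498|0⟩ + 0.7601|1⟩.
0.6498|0⟩ + (-0.4799 - 0.5894i)|1⟩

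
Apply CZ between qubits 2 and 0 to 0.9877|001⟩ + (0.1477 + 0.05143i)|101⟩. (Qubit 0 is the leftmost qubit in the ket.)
0.9877|001⟩ + (-0.1477 - 0.05143i)|101⟩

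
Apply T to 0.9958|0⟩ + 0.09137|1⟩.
0.9958|0⟩ + (0.06461 + 0.06461i)|1⟩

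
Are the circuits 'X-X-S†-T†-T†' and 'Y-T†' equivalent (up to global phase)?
No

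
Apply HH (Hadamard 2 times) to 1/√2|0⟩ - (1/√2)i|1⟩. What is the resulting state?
1/√2|0⟩ - (1/√2)i|1⟩

H² = I, so an even number of Hadamards cancels: H^2 = I and the state is unchanged.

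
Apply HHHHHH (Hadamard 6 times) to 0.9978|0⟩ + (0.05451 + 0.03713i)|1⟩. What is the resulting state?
0.9978|0⟩ + (0.05451 + 0.03713i)|1⟩

H² = I, so an even number of Hadamards cancels: H^6 = I and the state is unchanged.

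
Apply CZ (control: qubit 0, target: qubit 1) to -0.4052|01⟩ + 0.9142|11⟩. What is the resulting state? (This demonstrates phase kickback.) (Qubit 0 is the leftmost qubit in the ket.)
-0.4052|01⟩ - 0.9142|11⟩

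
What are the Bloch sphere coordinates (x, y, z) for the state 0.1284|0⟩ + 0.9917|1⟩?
(0.2547, 0, -0.967)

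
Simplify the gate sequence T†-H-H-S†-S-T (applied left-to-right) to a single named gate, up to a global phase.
I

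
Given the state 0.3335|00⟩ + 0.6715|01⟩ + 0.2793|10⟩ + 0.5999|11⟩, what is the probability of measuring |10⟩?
0.07801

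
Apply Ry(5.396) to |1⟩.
-0.4292|0⟩ - 0.9032|1⟩

Ry(5.396) = [[cos(θ/2), −sin(θ/2)], [sin(θ/2), cos(θ/2)]]; θ = 5.396, cos(θ/2) ≈ -0.903216, sin(θ/2) ≈ 0.429187.
With a = amp(|0⟩) = 0 and b = amp(|1⟩) = 1:
new amp(|0⟩) = (-0.903216)·a + (-0.429187)·b = -0.4292
new amp(|1⟩) = (0.429187)·a + (-0.903216)·b = -0.9032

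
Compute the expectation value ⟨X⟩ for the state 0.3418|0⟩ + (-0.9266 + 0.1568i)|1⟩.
-0.6334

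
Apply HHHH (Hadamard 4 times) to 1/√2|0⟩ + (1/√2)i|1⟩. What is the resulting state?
1/√2|0⟩ + (1/√2)i|1⟩

H² = I, so an even number of Hadamards cancels: H^4 = I and the state is unchanged.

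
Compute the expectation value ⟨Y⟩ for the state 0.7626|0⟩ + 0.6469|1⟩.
0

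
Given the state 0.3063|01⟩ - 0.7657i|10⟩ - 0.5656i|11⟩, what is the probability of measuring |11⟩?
0.3199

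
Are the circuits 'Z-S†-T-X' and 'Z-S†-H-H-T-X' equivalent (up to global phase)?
Yes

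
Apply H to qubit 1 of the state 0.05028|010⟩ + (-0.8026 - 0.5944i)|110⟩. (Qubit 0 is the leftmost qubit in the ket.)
0.03555|000⟩ - 0.03555|010⟩ + (-0.5675 - 0.4203i)|100⟩ + (0.5675 + 0.4203i)|110⟩

H on qubit 1 mixes each pair of kets that differ only in qubit 1: amplitudes (a, b) of (|…0…⟩, |…1…⟩) become ((a + b)/√2, (a − b)/√2). Kets absent from the input have amplitude 0.
(|000⟩, |010⟩): (a, b) = (0, 0.05028) → (0.03555, -0.03555)
(|100⟩, |110⟩): (a, b) = (0, (-0.8026 - 0.5944i)) → ((-0.5675 - 0.4203i), (0.5675 + 0.4203i))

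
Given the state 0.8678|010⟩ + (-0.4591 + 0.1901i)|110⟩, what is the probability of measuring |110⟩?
0.2469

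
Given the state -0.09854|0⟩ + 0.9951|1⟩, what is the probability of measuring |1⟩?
0.9902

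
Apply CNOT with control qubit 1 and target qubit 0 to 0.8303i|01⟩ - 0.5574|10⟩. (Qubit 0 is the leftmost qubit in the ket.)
-0.5574|10⟩ + 0.8303i|11⟩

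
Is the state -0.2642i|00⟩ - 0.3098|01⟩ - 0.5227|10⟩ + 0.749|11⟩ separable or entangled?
Entangled

Writing the state as a|00⟩ + b|01⟩ + c|10⟩ + d|11⟩, it is a product state iff ad − bc = 0.
Here (a, b, c, d) = (-0.2642i, -0.3098, -0.5227, 0.749): ad − bc = (-0.2642i)(0.749) − (-0.3098)(-0.5227) = (-0.1619 - 0.1979i) ≠ 0, so the state is entangled.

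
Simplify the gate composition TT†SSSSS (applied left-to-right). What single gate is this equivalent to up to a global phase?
S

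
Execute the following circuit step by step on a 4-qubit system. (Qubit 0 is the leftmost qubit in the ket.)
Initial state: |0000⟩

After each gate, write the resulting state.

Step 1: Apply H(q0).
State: 1/√2|0000⟩ + 1/√2|1000⟩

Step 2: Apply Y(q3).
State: (1/√2)i|0001⟩ + (1/√2)i|1001⟩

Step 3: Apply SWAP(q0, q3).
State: (1/√2)i|1000⟩ + (1/√2)i|1001⟩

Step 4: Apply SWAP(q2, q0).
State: (1/√2)i|0010⟩ + (1/√2)i|0011⟩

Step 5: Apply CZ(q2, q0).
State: (1/√2)i|0010⟩ + (1/√2)i|0011⟩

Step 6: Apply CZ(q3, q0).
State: (1/√2)i|0010⟩ + (1/√2)i|0011⟩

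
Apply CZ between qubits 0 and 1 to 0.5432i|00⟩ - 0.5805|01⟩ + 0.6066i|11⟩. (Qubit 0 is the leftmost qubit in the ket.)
0.5432i|00⟩ - 0.5805|01⟩ - 0.6066i|11⟩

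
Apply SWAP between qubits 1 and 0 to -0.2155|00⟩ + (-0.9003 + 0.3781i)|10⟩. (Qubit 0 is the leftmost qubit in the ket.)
-0.2155|00⟩ + (-0.9003 + 0.3781i)|01⟩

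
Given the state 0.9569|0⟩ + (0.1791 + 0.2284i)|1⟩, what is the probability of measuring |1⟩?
0.08424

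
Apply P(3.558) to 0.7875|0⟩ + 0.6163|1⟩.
0.7875|0⟩ + (-0.5636 - 0.2493i)|1⟩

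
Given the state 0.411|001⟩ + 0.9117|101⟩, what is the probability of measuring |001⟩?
0.1689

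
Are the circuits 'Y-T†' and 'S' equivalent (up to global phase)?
No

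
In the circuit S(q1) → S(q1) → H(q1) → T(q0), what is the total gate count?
4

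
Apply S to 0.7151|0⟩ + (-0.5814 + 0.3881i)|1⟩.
0.7151|0⟩ + (-0.3881 - 0.5814i)|1⟩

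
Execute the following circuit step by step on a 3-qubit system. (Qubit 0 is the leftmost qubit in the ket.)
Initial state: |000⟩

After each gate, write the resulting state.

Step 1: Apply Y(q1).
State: i|010⟩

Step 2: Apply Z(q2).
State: i|010⟩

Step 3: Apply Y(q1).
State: |000⟩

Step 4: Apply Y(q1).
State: i|010⟩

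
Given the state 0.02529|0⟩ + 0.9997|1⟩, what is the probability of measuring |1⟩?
0.9994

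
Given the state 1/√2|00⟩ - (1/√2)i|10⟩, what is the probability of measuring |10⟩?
1/2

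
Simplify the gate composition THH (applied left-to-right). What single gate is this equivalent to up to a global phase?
T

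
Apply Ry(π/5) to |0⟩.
0.9511|0⟩ + 0.309|1⟩

Ry(π/5) = [[cos(θ/2), −sin(θ/2)], [sin(θ/2), cos(θ/2)]]; θ = π/5, cos(θ/2) ≈ 0.951057, sin(θ/2) ≈ 0.309017.
With a = amp(|0⟩) = 1 and b = amp(|1⟩) = 0:
new amp(|0⟩) = (0.951057)·a + (-0.309017)·b = 0.9511
new amp(|1⟩) = (0.309017)·a + (0.951057)·b = 0.309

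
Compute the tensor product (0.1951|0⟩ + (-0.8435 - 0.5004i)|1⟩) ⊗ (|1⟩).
0.1951|01⟩ + (-0.8435 - 0.5004i)|11⟩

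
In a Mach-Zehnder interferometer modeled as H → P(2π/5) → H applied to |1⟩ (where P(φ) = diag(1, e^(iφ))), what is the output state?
(0.3455 - 0.4755i)|0⟩ + (0.6545 + 0.4755i)|1⟩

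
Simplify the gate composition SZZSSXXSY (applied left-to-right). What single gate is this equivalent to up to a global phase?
Y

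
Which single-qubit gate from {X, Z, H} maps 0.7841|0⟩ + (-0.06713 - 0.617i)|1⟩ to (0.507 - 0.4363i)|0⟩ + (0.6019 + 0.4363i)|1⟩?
H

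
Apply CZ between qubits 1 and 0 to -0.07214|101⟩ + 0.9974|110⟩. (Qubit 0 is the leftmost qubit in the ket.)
-0.07214|101⟩ - 0.9974|110⟩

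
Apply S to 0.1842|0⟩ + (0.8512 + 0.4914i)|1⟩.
0.1842|0⟩ + (-0.4914 + 0.8512i)|1⟩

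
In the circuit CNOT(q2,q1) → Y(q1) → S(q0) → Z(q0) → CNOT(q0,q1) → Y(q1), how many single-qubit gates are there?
4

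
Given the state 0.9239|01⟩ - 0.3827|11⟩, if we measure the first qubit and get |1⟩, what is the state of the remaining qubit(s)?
-|1⟩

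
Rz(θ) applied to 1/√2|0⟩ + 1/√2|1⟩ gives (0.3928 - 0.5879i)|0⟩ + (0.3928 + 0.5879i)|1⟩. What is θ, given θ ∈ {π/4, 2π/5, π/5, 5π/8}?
5π/8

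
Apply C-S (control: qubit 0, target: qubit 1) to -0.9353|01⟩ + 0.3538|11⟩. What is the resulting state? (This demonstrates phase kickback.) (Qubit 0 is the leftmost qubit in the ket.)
-0.9353|01⟩ + 0.3538i|11⟩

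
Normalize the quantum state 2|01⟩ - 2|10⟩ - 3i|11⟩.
0.4851|01⟩ - 0.4851|10⟩ - 0.7276i|11⟩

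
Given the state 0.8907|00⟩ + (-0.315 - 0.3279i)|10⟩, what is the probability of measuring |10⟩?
0.2067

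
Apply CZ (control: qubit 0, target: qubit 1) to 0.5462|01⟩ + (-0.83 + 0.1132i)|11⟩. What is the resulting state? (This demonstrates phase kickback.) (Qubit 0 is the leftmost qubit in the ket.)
0.5462|01⟩ + (0.83 - 0.1132i)|11⟩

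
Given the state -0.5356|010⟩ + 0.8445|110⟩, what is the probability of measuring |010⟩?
0.2869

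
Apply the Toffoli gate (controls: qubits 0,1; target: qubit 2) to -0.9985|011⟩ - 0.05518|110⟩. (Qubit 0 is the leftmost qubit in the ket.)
-0.9985|011⟩ - 0.05518|111⟩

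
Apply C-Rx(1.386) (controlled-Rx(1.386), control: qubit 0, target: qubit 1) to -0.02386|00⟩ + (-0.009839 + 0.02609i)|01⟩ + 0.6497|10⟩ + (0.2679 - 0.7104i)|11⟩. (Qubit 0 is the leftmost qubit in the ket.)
-0.02386|00⟩ + (-0.009839 + 0.02609i)|01⟩ + (0.046 - 0.1711i)|10⟩ + (0.2061 - 0.9616i)|11⟩

C-Rx(1.386) leaves the control-|0⟩ kets |00⟩, |01⟩ unchanged and applies Rx(1.386) to qubit 1 on the control-|1⟩ pair (|10⟩, |11⟩).
Rx(1.386) = [[cos(θ/2), −i·sin(θ/2)], [−i·sin(θ/2), cos(θ/2)]]; θ = 1.386, cos(θ/2) ≈ 0.769333, sin(θ/2) ≈ 0.638848.
With a = amp(|10⟩) = 0.6497 and b = amp(|11⟩) = (0.2679 - 0.7104i):
new amp(|10⟩) = (0.769333)·a + (-0.638848i)·b = (0.046 - 0.1711i)
new amp(|11⟩) = (-0.638848i)·a + (0.769333)·b = (0.2061 - 0.9616i)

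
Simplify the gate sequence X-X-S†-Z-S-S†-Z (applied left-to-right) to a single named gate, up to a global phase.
S†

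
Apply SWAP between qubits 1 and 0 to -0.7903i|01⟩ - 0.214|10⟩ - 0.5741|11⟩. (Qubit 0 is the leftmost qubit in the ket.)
-0.214|01⟩ - 0.7903i|10⟩ - 0.5741|11⟩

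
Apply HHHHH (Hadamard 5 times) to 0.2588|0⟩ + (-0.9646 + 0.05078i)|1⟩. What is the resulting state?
(-0.4991 + 0.03591i)|0⟩ + (0.8651 - 0.03591i)|1⟩

H² = I, so H^5 = H: a single Hadamard. With (a, b) = (0.2588, (-0.9646 + 0.05078i)), H gives ((a + b)/√2, (a − b)/√2) = ((-0.4991 + 0.03591i), (0.8651 - 0.03591i)).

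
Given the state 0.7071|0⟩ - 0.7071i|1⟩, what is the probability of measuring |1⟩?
0.5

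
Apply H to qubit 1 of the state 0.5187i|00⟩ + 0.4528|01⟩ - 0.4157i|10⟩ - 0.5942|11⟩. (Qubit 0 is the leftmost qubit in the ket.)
(0.3202 + 0.3668i)|00⟩ + (-0.3202 + 0.3668i)|01⟩ + (-0.4202 - 0.2939i)|10⟩ + (0.4202 - 0.2939i)|11⟩

H on qubit 1 mixes each pair of kets that differ only in qubit 1: amplitudes (a, b) of (|…0…⟩, |…1…⟩) become ((a + b)/√2, (a − b)/√2). Kets absent from the input have amplitude 0.
(|00⟩, |01⟩): (a, b) = (0.5187i, 0.4528) → ((0.3202 + 0.3668i), (-0.3202 + 0.3668i))
(|10⟩, |11⟩): (a, b) = (-0.4157i, -0.5942) → ((-0.4202 - 0.2939i), (0.4202 - 0.2939i))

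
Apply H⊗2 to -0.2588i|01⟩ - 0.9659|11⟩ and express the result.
(-0.483 - 0.1294i)|00⟩ + (0.483 + 0.1294i)|01⟩ + (0.483 - 0.1294i)|10⟩ + (-0.483 + 0.1294i)|11⟩

H⊗2 gives amp(|y⟩) = (1/2) Σ_x (−1)^(x·y) amp(|x⟩), where x·y is the number of positions in which both x and y have a 1.
|00⟩: (-0.2588i - 0.9659)/2 = (-0.483 - 0.1294i)
|01⟩: (0.2588i + 0.9659)/2 = (0.483 + 0.1294i)
|10⟩: (-0.2588i + 0.9659)/2 = (0.483 - 0.1294i)
|11⟩: (0.2588i - 0.9659)/2 = (-0.483 + 0.1294i)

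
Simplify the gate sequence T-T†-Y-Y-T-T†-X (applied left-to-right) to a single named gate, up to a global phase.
X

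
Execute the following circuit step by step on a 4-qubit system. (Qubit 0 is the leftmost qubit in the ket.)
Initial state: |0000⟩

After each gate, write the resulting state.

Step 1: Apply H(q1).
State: 1/√2|0000⟩ + 1/√2|0100⟩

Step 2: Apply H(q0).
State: 1/2|0000⟩ + 1/2|0100⟩ + 1/2|1000⟩ + 1/2|1100⟩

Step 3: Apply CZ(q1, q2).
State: 1/2|0000⟩ + 1/2|0100⟩ + 1/2|1000⟩ + 1/2|1100⟩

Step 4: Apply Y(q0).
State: -(1/2)i|0000⟩ - (1/2)i|0100⟩ + (1/2)i|1000⟩ + (1/2)i|1100⟩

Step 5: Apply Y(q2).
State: 1/2|0010⟩ + 1/2|0110⟩ - 1/2|1010⟩ - 1/2|1110⟩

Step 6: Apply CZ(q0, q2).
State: 1/2|0010⟩ + 1/2|0110⟩ + 1/2|1010⟩ + 1/2|1110⟩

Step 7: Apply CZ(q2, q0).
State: 1/2|0010⟩ + 1/2|0110⟩ - 1/2|1010⟩ - 1/2|1110⟩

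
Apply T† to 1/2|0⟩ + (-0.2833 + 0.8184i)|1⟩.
1/2|0⟩ + (0.3784 + 0.779i)|1⟩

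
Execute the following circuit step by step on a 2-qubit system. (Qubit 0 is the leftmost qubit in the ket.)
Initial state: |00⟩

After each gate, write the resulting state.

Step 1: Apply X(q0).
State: |10⟩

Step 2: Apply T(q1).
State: |10⟩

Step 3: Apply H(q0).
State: 1/√2|00⟩ - 1/√2|10⟩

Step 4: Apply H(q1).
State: 1/2|00⟩ + 1/2|01⟩ - 1/2|10⟩ - 1/2|11⟩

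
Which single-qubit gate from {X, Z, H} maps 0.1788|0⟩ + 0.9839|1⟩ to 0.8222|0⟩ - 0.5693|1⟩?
H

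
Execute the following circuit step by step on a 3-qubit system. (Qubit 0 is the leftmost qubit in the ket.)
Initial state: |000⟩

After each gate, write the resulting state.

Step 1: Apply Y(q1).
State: i|010⟩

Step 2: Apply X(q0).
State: i|110⟩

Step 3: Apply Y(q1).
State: |100⟩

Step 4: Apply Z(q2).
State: |100⟩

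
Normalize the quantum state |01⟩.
|01⟩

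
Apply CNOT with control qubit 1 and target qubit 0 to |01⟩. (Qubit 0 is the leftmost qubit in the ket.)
|11⟩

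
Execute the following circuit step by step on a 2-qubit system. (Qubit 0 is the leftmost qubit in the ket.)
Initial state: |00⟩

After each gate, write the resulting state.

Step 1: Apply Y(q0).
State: i|10⟩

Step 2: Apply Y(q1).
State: -|11⟩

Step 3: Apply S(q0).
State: -i|11⟩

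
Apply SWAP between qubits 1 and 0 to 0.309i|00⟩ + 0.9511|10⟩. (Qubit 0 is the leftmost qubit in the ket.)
0.309i|00⟩ + 0.9511|01⟩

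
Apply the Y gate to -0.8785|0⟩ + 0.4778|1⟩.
-0.4778i|0⟩ - 0.8785i|1⟩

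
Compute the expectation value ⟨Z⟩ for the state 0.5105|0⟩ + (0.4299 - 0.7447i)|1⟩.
-0.4788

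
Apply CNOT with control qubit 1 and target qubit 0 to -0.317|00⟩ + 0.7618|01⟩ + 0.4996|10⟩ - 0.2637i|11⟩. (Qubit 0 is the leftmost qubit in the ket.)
-0.317|00⟩ - 0.2637i|01⟩ + 0.4996|10⟩ + 0.7618|11⟩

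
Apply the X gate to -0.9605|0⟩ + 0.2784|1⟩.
0.2784|0⟩ - 0.9605|1⟩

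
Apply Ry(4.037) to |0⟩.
-0.4329|0⟩ + 0.9014|1⟩

Ry(4.037) = [[cos(θ/2), −sin(θ/2)], [sin(θ/2), cos(θ/2)]]; θ = 4.037, cos(θ/2) ≈ -0.432897, sin(θ/2) ≈ 0.901444.
With a = amp(|0⟩) = 1 and b = amp(|1⟩) = 0:
new amp(|0⟩) = (-0.432897)·a + (-0.901444)·b = -0.4329
new amp(|1⟩) = (0.901444)·a + (-0.432897)·b = 0.9014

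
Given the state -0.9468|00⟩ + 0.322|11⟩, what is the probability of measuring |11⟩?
0.1037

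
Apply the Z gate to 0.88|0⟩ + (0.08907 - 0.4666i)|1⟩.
0.88|0⟩ + (-0.08907 + 0.4666i)|1⟩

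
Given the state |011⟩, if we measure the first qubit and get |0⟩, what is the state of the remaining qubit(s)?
|11⟩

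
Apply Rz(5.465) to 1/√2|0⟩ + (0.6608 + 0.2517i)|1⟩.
(-0.6488 - 0.2813i)|0⟩ + (-0.7064 + 0.03192i)|1⟩

Rz(5.465) = [[e^(−iθ/2), 0], [0, e^(iθ/2)]] with e^(±iθ/2) = cos(θ/2) ± i·sin(θ/2); θ = 5.465, cos(θ/2) ≈ -0.917482, sin(θ/2) ≈ 0.397777.
With a = amp(|0⟩) = 1/√2 and b = amp(|1⟩) = (0.6608 + 0.2517i):
new amp(|0⟩) = (-0.917482 - 0.397777i)·a = (-0.6488 - 0.2813i)
new amp(|1⟩) = (-0.917482 + 0.397777i)·b = (-0.7064 + 0.03192i)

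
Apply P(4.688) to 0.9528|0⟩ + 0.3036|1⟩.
0.9528|0⟩ + (-0.007404 - 0.3035i)|1⟩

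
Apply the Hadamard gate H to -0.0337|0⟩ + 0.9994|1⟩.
0.6829|0⟩ - 0.7305|1⟩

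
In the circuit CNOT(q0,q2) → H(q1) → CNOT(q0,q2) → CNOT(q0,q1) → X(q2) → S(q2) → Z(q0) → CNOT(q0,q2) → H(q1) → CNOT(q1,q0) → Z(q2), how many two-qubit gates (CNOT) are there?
5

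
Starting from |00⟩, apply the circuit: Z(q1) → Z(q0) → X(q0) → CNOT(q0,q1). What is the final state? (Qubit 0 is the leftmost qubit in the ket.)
|11⟩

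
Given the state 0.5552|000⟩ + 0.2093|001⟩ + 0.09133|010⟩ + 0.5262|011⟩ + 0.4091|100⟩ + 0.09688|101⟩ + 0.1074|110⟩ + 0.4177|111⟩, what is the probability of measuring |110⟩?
0.01153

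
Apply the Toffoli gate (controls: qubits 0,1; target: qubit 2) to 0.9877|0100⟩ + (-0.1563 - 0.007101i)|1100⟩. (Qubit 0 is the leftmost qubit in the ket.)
0.9877|0100⟩ + (-0.1563 - 0.007101i)|1110⟩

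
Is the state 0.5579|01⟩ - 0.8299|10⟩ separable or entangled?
Entangled

Writing the state as a|00⟩ + b|01⟩ + c|10⟩ + d|11⟩, it is a product state iff ad − bc = 0.
Here (a, b, c, d) = (0, 0.5579, -0.8299, 0): ad − bc = (0)(0) − (0.5579)(-0.8299) = 0.463 ≠ 0, so the state is entangled.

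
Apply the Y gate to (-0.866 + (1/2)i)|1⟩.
(1/2 + 0.866i)|0⟩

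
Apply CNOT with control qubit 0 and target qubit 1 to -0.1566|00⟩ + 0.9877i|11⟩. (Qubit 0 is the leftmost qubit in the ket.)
-0.1566|00⟩ + 0.9877i|10⟩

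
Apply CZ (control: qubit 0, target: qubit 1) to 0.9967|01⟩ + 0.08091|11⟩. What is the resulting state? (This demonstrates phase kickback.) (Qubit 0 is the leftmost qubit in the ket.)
0.9967|01⟩ - 0.08091|11⟩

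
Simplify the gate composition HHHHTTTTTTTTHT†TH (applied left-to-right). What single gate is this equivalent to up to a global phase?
I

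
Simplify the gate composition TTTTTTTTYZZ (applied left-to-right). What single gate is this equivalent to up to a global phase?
Y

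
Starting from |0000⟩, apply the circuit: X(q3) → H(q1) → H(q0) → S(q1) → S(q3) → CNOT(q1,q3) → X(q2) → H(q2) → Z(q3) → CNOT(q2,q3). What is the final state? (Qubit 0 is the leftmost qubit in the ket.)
-(1/√8)i|0001⟩ + (1/√8)i|0010⟩ - 1/√8|0100⟩ + 1/√8|0111⟩ - (1/√8)i|1001⟩ + (1/√8)i|1010⟩ - 1/√8|1100⟩ + 1/√8|1111⟩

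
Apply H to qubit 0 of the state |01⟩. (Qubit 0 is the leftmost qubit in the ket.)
1/√2|01⟩ + 1/√2|11⟩

H on qubit 0 mixes each pair of kets that differ only in qubit 0: amplitudes (a, b) of (|…0…⟩, |…1…⟩) become ((a + b)/√2, (a − b)/√2). Kets absent from the input have amplitude 0.
(|01⟩, |11⟩): (a, b) = (1, 0) → (1/√2, 1/√2)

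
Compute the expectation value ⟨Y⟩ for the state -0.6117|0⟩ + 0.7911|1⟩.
0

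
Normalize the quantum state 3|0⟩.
|0⟩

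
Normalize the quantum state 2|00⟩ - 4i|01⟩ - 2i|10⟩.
1/√6|00⟩ - 0.8165i|01⟩ - (1/√6)i|10⟩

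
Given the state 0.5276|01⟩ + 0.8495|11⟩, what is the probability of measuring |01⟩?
0.2784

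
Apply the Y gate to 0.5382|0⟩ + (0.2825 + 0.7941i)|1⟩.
(0.7941 - 0.2825i)|0⟩ + 0.5382i|1⟩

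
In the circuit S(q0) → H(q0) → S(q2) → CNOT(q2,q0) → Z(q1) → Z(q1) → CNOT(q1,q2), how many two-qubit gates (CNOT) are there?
2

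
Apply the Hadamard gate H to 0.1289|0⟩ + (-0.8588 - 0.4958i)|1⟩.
(-0.5161 - 0.3506i)|0⟩ + (0.6984 + 0.3506i)|1⟩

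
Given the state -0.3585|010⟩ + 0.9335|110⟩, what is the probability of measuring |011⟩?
0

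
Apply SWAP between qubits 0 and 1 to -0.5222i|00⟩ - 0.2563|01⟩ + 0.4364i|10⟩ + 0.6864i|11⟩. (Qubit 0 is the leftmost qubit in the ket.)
-0.5222i|00⟩ + 0.4364i|01⟩ - 0.2563|10⟩ + 0.6864i|11⟩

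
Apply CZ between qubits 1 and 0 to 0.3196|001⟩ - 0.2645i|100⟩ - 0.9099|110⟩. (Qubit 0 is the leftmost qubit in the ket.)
0.3196|001⟩ - 0.2645i|100⟩ + 0.9099|110⟩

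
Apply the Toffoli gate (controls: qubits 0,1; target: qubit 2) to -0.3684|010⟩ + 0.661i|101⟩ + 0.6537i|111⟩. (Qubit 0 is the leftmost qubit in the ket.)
-0.3684|010⟩ + 0.661i|101⟩ + 0.6537i|110⟩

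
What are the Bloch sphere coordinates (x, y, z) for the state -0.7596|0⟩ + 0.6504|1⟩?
(-0.9881, 0, 0.154)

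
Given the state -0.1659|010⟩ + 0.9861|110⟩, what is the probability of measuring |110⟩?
0.9724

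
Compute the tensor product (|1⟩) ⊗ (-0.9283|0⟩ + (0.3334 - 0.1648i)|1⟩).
-0.9283|10⟩ + (0.3334 - 0.1648i)|11⟩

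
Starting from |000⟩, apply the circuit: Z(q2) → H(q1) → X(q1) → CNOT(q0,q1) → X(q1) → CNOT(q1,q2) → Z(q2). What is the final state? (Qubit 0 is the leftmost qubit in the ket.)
1/√2|000⟩ - 1/√2|011⟩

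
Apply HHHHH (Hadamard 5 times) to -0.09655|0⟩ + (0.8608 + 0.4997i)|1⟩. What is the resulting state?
(0.5404 + 0.3533i)|0⟩ + (-0.6769 - 0.3533i)|1⟩

H² = I, so H^5 = H: a single Hadamard. With (a, b) = (-0.09655, (0.8608 + 0.4997i)), H gives ((a + b)/√2, (a − b)/√2) = ((0.5404 + 0.3533i), (-0.6769 - 0.3533i)).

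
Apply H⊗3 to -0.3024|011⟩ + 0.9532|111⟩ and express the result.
0.2301|000⟩ - 0.2301|001⟩ - 0.2301|010⟩ + 0.2301|011⟩ - 0.4439|100⟩ + 0.4439|101⟩ + 0.4439|110⟩ - 0.4439|111⟩

H⊗3 gives amp(|y⟩) = (1/2√2) Σ_x (−1)^(x·y) amp(|x⟩), where x·y is the number of positions in which both x and y have a 1.
|000⟩: (-0.3024 + 0.9532)/(2√2) = 0.2301
|001⟩: (0.3024 - 0.9532)/(2√2) = -0.2301
|010⟩: (0.3024 - 0.9532)/(2√2) = -0.2301
|011⟩: (-0.3024 + 0.9532)/(2√2) = 0.2301
|100⟩: (-0.3024 - 0.9532)/(2√2) = -0.4439
|101⟩: (0.3024 + 0.9532)/(2√2) = 0.4439
|110⟩: (0.3024 + 0.9532)/(2√2) = 0.4439
|111⟩: (-0.3024 - 0.9532)/(2√2) = -0.4439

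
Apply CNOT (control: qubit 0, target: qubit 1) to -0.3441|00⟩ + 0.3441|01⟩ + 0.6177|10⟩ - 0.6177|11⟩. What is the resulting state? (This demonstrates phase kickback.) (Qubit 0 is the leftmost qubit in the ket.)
-0.3441|00⟩ + 0.3441|01⟩ - 0.6177|10⟩ + 0.6177|11⟩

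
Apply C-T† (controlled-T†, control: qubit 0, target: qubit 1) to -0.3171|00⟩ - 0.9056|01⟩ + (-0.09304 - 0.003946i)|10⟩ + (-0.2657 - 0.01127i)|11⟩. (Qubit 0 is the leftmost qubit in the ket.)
-0.3171|00⟩ - 0.9056|01⟩ + (-0.09304 - 0.003946i)|10⟩ + (-0.1958 + 0.1799i)|11⟩

C-T† leaves the control-|0⟩ kets |00⟩, |01⟩ unchanged and applies T† to qubit 1 on the control-|1⟩ pair (|10⟩, |11⟩).
T† = [[1, 0], [0, (1/√2 - (1/√2)i)]].
With a = amp(|10⟩) = (-0.09304 - 0.003946i) and b = amp(|11⟩) = (-0.2657 - 0.01127i):
new amp(|10⟩) = (1)·a = (-0.09304 - 0.003946i)
new amp(|11⟩) = (1/√2 - (1/√2)i)·b = (-0.1958 + 0.1799i)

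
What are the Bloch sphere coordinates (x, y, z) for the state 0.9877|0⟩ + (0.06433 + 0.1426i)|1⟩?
(0.1271, 0.2817, 0.9511)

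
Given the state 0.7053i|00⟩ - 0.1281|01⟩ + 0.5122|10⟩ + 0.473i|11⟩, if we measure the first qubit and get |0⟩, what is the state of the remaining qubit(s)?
0.9839i|0⟩ - 0.1787|1⟩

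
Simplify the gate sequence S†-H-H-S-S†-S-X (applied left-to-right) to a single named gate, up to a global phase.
X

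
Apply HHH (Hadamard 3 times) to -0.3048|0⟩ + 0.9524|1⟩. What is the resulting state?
0.4579|0⟩ - 0.889|1⟩

H² = I, so H^3 = H: a single Hadamard. With (a, b) = (-0.3048, 0.9524), H gives ((a + b)/√2, (a − b)/√2) = (0.4579, -0.889).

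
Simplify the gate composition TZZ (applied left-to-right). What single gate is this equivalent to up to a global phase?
T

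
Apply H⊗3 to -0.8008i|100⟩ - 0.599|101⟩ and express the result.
(-0.2118 - 0.2831i)|000⟩ + (0.2118 - 0.2831i)|001⟩ + (-0.2118 - 0.2831i)|010⟩ + (0.2118 - 0.2831i)|011⟩ + (0.2118 + 0.2831i)|100⟩ + (-0.2118 + 0.2831i)|101⟩ + (0.2118 + 0.2831i)|110⟩ + (-0.2118 + 0.2831i)|111⟩

H⊗3 gives amp(|y⟩) = (1/2√2) Σ_x (−1)^(x·y) amp(|x⟩), where x·y is the number of positions in which both x and y have a 1.
|000⟩: (-0.8008i - 0.599)/(2√2) = (-0.2118 - 0.2831i)
|001⟩: (-0.8008i + 0.599)/(2√2) = (0.2118 - 0.2831i)
|010⟩: (-0.8008i - 0.599)/(2√2) = (-0.2118 - 0.2831i)
|011⟩: (-0.8008i + 0.599)/(2√2) = (0.2118 - 0.2831i)
|100⟩: (0.8008i + 0.599)/(2√2) = (0.2118 + 0.2831i)
|101⟩: (0.8008i - 0.599)/(2√2) = (-0.2118 + 0.2831i)
|110⟩: (0.8008i + 0.599)/(2√2) = (0.2118 + 0.2831i)
|111⟩: (0.8008i - 0.599)/(2√2) = (-0.2118 + 0.2831i)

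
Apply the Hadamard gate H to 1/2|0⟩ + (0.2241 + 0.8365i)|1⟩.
(0.512 + 0.5915i)|0⟩ + (0.1951 - 0.5915i)|1⟩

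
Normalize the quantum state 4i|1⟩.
i|1⟩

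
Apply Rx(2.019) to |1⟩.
-0.8466i|0⟩ + 0.5323|1⟩

Rx(2.019) = [[cos(θ/2), −i·sin(θ/2)], [−i·sin(θ/2), cos(θ/2)]]; θ = 2.019, cos(θ/2) ≈ 0.532284, sin(θ/2) ≈ 0.846566.
With a = amp(|0⟩) = 0 and b = amp(|1⟩) = 1:
new amp(|0⟩) = (0.532284)·a + (-0.846566i)·b = -0.8466i
new amp(|1⟩) = (-0.846566i)·a + (0.532284)·b = 0.5323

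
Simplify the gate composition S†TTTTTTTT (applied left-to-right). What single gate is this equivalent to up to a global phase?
S†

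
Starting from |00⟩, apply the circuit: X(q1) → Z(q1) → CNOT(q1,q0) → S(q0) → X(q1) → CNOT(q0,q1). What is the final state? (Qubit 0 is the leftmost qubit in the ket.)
-i|11⟩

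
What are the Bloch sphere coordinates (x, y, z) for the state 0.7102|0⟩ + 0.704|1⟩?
(1, 0, 0.008768)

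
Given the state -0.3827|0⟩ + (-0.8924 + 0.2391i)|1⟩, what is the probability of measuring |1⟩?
0.8535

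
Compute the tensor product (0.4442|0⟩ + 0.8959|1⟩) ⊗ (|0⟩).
0.4442|00⟩ + 0.8959|10⟩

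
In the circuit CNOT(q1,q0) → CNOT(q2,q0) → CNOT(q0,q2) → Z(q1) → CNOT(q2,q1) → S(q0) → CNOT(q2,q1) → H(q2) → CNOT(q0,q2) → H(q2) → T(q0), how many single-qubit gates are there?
5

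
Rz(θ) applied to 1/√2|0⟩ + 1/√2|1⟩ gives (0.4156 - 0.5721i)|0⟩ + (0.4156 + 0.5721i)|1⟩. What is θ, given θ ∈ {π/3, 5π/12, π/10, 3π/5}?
3π/5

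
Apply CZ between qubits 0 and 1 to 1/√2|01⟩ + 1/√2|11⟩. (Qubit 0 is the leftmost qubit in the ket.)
1/√2|01⟩ - 1/√2|11⟩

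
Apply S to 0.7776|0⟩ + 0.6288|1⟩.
0.7776|0⟩ + 0.6288i|1⟩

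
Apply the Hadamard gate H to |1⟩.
1/√2|0⟩ - 1/√2|1⟩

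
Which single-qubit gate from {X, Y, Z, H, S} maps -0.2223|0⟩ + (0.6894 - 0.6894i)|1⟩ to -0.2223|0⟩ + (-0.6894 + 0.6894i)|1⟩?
Z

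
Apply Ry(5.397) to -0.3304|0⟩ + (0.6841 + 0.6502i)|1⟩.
(0.005195 - 0.2788i)|0⟩ + (-0.7597 - 0.5874i)|1⟩

Ry(5.397) = [[cos(θ/2), −sin(θ/2)], [sin(θ/2), cos(θ/2)]]; θ = 5.397, cos(θ/2) ≈ -0.90343, sin(θ/2) ≈ 0.428736.
With a = amp(|0⟩) = -0.3304 and b = amp(|1⟩) = (0.6841 + 0.6502i):
new amp(|0⟩) = (-0.90343)·a + (-0.428736)·b = (0.005195 - 0.2788i)
new amp(|1⟩) = (0.428736)·a + (-0.90343)·b = (-0.7597 - 0.5874i)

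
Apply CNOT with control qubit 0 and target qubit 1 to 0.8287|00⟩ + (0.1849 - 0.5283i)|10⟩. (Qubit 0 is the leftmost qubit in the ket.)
0.8287|00⟩ + (0.1849 - 0.5283i)|11⟩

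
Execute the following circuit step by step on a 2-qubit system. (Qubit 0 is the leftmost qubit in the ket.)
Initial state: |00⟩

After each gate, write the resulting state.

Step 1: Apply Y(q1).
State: i|01⟩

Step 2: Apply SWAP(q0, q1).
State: i|10⟩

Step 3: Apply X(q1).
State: i|11⟩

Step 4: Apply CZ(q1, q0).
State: -i|11⟩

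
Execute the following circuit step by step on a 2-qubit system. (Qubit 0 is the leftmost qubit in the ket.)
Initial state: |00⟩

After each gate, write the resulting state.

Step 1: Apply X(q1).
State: |01⟩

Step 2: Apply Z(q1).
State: -|01⟩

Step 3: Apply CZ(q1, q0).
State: -|01⟩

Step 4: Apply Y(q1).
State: i|00⟩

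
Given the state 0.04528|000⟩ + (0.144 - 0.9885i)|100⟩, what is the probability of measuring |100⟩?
0.9979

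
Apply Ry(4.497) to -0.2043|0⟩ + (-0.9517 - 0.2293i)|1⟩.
(0.8695 + 0.1786i)|0⟩ + (0.4376 + 0.1438i)|1⟩

Ry(4.497) = [[cos(θ/2), −sin(θ/2)], [sin(θ/2), cos(θ/2)]]; θ = 4.497, cos(θ/2) ≈ -0.627006, sin(θ/2) ≈ 0.779015.
With a = amp(|0⟩) = -0.2043 and b = amp(|1⟩) = (-0.9517 - 0.2293i):
new amp(|0⟩) = (-0.627006)·a + (-0.779015)·b = (0.8695 + 0.1786i)
new amp(|1⟩) = (0.779015)·a + (-0.627006)·b = (0.4376 + 0.1438i)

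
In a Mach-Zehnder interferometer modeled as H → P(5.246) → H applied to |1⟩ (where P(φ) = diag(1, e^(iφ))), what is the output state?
(0.2457 + 0.4305i)|0⟩ + (0.7543 - 0.4305i)|1⟩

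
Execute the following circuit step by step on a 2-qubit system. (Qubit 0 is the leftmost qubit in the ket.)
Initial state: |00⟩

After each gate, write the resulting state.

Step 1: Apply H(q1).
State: 1/√2|00⟩ + 1/√2|01⟩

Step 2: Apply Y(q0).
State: (1/√2)i|10⟩ + (1/√2)i|11⟩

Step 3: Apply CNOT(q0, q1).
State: (1/√2)i|10⟩ + (1/√2)i|11⟩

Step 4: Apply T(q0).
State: (-1/2 + (1/2)i)|10⟩ + (-1/2 + (1/2)i)|11⟩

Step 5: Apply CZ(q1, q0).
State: (-1/2 + (1/2)i)|10⟩ + (1/2 - (1/2)i)|11⟩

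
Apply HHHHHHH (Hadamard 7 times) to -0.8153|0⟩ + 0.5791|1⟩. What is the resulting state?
-0.167|0⟩ - 0.986|1⟩

H² = I, so H^7 = H: a single Hadamard. With (a, b) = (-0.8153, 0.5791), H gives ((a + b)/√2, (a − b)/√2) = (-0.167, -0.986).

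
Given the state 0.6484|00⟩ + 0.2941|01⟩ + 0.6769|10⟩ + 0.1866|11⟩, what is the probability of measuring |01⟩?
0.08649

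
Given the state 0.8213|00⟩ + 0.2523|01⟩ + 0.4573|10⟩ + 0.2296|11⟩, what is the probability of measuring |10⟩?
0.2091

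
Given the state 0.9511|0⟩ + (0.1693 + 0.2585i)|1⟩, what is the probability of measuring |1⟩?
0.09548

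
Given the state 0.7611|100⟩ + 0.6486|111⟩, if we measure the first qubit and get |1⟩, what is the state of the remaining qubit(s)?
0.7611|00⟩ + 0.6486|11⟩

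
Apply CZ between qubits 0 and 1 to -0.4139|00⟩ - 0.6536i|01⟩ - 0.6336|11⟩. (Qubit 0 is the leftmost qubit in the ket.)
-0.4139|00⟩ - 0.6536i|01⟩ + 0.6336|11⟩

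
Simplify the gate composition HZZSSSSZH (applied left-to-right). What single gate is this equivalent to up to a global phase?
X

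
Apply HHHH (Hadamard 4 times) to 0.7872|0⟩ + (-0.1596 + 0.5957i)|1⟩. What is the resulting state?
0.7872|0⟩ + (-0.1596 + 0.5957i)|1⟩

H² = I, so an even number of Hadamards cancels: H^4 = I and the state is unchanged.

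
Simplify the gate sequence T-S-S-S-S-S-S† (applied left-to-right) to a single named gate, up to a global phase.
T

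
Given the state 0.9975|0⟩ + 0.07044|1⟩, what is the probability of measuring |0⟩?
0.995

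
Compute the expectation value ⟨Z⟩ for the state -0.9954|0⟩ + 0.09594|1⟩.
0.9816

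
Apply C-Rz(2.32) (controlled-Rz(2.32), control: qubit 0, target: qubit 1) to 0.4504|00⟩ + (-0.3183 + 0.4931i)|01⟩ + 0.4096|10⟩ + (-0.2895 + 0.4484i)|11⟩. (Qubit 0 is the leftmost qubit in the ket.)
0.4504|00⟩ + (-0.3183 + 0.4931i)|01⟩ + (0.1636 - 0.3755i)|10⟩ + (-0.5267 - 0.08635i)|11⟩

C-Rz(2.32) leaves the control-|0⟩ kets |00⟩, |01⟩ unchanged and applies Rz(2.32) to qubit 1 on the control-|1⟩ pair (|10⟩, |11⟩).
Rz(2.32) = [[e^(−iθ/2), 0], [0, e^(iθ/2)]] with e^(±iθ/2) = cos(θ/2) ± i·sin(θ/2); θ = 2.32, cos(θ/2) ≈ 0.39934, sin(θ/2) ≈ 0.916803.
With a = amp(|10⟩) = 0.4096 and b = amp(|11⟩) = (-0.2895 + 0.4484i):
new amp(|10⟩) = (0.39934 - 0.916803i)·a = (0.1636 - 0.3755i)
new amp(|11⟩) = (0.39934 + 0.916803i)·b = (-0.5267 - 0.08635i)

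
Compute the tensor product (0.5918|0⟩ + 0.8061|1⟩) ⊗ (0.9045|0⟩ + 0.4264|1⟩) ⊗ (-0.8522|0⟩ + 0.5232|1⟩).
-0.4562|000⟩ + 0.2801|001⟩ - 0.215|010⟩ + 0.132|011⟩ - 0.6214|100⟩ + 0.3815|101⟩ - 0.2929|110⟩ + 0.1798|111⟩

amp(|b₁b₂…⟩) = product of the factor amplitudes for bits b₁, b₂, …; only kets whose every factor amplitude is nonzero survive.
|000⟩: (0.5918)(0.9045)(-0.8522) = -0.4562
|001⟩: (0.5918)(0.9045)(0.5232) = 0.2801
|010⟩: (0.5918)(0.4264)(-0.8522) = -0.215
|011⟩: (0.5918)(0.4264)(0.5232) = 0.132
|100⟩: (0.8061)(0.9045)(-0.8522) = -0.6214
|101⟩: (0.8061)(0.9045)(0.5232) = 0.3815
|110⟩: (0.8061)(0.4264)(-0.8522) = -0.2929
|111⟩: (0.8061)(0.4264)(0.5232) = 0.1798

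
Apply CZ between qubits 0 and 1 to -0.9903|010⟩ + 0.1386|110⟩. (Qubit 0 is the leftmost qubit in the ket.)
-0.9903|010⟩ - 0.1386|110⟩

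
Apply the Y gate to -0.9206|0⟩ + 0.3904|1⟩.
-0.3904i|0⟩ - 0.9206i|1⟩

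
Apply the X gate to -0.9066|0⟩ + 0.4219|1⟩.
0.4219|0⟩ - 0.9066|1⟩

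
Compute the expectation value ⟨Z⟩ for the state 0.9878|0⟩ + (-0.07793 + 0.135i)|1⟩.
0.9515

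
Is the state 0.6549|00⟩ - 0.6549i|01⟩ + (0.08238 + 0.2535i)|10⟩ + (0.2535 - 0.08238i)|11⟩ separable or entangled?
Separable

Writing the state as a|00⟩ + b|01⟩ + c|10⟩ + d|11⟩, it is a product state iff ad − bc = 0.
Here (a, b, c, d) = (0.6549, -0.6549i, (0.08238 + 0.2535i), (0.2535 - 0.08238i)): ad − bc = (0.6549)(0.2535 - 0.08238i) − (-0.6549i)(0.08238 + 0.2535i) = 0, so the state is separable.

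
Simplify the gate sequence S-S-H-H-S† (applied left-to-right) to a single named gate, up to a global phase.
S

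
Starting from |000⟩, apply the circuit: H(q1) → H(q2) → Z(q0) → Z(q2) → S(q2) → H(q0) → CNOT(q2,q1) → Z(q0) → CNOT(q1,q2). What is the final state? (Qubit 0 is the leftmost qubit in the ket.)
1/√8|000⟩ - (1/√8)i|001⟩ - (1/√8)i|010⟩ + 1/√8|011⟩ - 1/√8|100⟩ + (1/√8)i|101⟩ + (1/√8)i|110⟩ - 1/√8|111⟩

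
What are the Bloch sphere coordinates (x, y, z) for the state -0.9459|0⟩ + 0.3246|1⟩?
(-0.6141, 0, 0.7894)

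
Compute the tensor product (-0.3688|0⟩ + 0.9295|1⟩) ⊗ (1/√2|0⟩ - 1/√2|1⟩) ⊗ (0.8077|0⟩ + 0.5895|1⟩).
-0.2106|000⟩ - 0.1537|001⟩ + 0.2106|010⟩ + 0.1537|011⟩ + 0.5309|100⟩ + 0.3875|101⟩ - 0.5309|110⟩ - 0.3875|111⟩

amp(|b₁b₂…⟩) = product of the factor amplitudes for bits b₁, b₂, …; only kets whose every factor amplitude is nonzero survive.
|000⟩: (-0.3688)(1/√2)(0.8077) = -0.2106
|001⟩: (-0.3688)(1/√2)(0.5895) = -0.1537
|010⟩: (-0.3688)(-1/√2)(0.8077) = 0.2106
|011⟩: (-0.3688)(-1/√2)(0.5895) = 0.1537
|100⟩: (0.9295)(1/√2)(0.8077) = 0.5309
|101⟩: (0.9295)(1/√2)(0.5895) = 0.3875
|110⟩: (0.9295)(-1/√2)(0.8077) = -0.5309
|111⟩: (0.9295)(-1/√2)(0.5895) = -0.3875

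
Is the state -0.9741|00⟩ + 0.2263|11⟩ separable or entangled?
Entangled

Writing the state as a|00⟩ + b|01⟩ + c|10⟩ + d|11⟩, it is a product state iff ad − bc = 0.
Here (a, b, c, d) = (-0.9741, 0, 0, 0.2263): ad − bc = (-0.9741)(0.2263) − (0)(0) = -0.2204 ≠ 0, so the state is entangled.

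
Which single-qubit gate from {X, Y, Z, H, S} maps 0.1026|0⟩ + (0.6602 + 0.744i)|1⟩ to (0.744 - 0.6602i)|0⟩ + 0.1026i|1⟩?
Y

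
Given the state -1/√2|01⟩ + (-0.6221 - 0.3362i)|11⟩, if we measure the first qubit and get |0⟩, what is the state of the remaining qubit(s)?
-|1⟩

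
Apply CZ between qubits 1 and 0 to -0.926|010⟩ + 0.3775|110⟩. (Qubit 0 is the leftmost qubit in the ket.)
-0.926|010⟩ - 0.3775|110⟩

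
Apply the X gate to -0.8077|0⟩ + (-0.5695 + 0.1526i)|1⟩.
(-0.5695 + 0.1526i)|0⟩ - 0.8077|1⟩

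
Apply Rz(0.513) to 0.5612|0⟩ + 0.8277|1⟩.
(0.5428 - 0.1424i)|0⟩ + (0.8006 + 0.21i)|1⟩

Rz(0.513) = [[e^(−iθ/2), 0], [0, e^(iθ/2)]] with e^(±iθ/2) = cos(θ/2) ± i·sin(θ/2); θ = 0.513, cos(θ/2) ≈ 0.967284, sin(θ/2) ≈ 0.253697.
With a = amp(|0⟩) = 0.5612 and b = amp(|1⟩) = 0.8277:
new amp(|0⟩) = (0.967284 - 0.253697i)·a = (0.5428 - 0.1424i)
new amp(|1⟩) = (0.967284 + 0.253697i)·b = (0.8006 + 0.21i)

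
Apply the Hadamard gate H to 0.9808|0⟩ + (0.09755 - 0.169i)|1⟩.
(0.7625 - 0.1195i)|0⟩ + (0.6246 + 0.1195i)|1⟩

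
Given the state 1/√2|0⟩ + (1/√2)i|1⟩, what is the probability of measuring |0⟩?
1/2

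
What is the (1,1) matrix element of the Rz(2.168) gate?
(0.4678 + 0.8838i)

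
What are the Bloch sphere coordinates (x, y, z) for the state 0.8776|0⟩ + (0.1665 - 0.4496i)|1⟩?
(0.2922, -0.7891, 0.5403)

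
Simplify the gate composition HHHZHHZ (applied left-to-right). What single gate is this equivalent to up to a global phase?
H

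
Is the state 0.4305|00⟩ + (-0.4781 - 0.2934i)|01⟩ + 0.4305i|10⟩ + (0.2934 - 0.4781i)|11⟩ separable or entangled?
Separable

Writing the state as a|00⟩ + b|01⟩ + c|10⟩ + d|11⟩, it is a product state iff ad − bc = 0.
Here (a, b, c, d) = (0.4305, (-0.4781 - 0.2934i), 0.4305i, (0.2934 - 0.4781i)): ad − bc = (0.4305)(0.2934 - 0.4781i) − (-0.4781 - 0.2934i)(0.4305i) = 0, so the state is separable.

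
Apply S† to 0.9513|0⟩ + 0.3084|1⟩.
0.9513|0⟩ - 0.3084i|1⟩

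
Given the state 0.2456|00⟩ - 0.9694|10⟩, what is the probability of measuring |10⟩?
0.9397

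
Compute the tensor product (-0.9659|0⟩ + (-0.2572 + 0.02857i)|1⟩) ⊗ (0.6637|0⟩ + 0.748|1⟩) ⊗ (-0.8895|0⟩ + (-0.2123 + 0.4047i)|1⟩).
0.5702|000⟩ + (0.1361 - 0.2594i)|001⟩ + 0.6427|010⟩ + (0.1534 - 0.2924i)|011⟩ + (0.1518 - 0.01687i)|100⟩ + (0.02857 - 0.07311i)|101⟩ + (0.1711 - 0.01901i)|110⟩ + (0.03219 - 0.0824i)|111⟩

amp(|b₁b₂…⟩) = product of the factor amplitudes for bits b₁, b₂, …; only kets whose every factor amplitude is nonzero survive.
|000⟩: (-0.9659)(0.6637)(-0.8895) = 0.5702
|001⟩: (-0.9659)(0.6637)(-0.2123 + 0.4047i) = (0.1361 - 0.2594i)
|010⟩: (-0.9659)(0.748)(-0.8895) = 0.6427
|011⟩: (-0.9659)(0.748)(-0.2123 + 0.4047i) = (0.1534 - 0.2924i)
|100⟩: (-0.2572 + 0.02857i)(0.6637)(-0.8895) = (0.1518 - 0.01687i)
|101⟩: (-0.2572 + 0.02857i)(0.6637)(-0.2123 + 0.4047i) = (0.02857 - 0.07311i)
|110⟩: (-0.2572 + 0.02857i)(0.748)(-0.8895) = (0.1711 - 0.01901i)
|111⟩: (-0.2572 + 0.02857i)(0.748)(-0.2123 + 0.4047i) = (0.03219 - 0.0824i)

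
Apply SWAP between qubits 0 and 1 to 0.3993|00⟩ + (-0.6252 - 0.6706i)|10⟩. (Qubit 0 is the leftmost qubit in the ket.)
0.3993|00⟩ + (-0.6252 - 0.6706i)|01⟩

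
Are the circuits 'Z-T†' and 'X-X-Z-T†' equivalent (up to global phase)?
Yes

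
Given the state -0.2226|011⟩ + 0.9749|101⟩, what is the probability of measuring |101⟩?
0.9504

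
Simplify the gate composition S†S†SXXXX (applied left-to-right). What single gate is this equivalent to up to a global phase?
S†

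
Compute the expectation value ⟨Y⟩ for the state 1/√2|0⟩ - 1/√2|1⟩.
0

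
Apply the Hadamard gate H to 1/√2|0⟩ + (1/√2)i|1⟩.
(1/2 + (1/2)i)|0⟩ + (1/2 - (1/2)i)|1⟩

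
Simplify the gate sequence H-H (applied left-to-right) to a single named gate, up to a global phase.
I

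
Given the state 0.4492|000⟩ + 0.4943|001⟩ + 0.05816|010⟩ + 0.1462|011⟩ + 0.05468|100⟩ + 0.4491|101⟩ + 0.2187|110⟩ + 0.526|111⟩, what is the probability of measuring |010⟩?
0.003383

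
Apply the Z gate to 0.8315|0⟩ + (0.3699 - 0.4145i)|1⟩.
0.8315|0⟩ + (-0.3699 + 0.4145i)|1⟩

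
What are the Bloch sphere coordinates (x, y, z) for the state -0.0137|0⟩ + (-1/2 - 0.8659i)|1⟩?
(0.0137, 0.02373, -0.9996)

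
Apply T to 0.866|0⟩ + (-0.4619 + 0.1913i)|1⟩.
0.866|0⟩ + (-0.4619 - 0.1913i)|1⟩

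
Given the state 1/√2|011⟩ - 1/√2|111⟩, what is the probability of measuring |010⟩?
0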